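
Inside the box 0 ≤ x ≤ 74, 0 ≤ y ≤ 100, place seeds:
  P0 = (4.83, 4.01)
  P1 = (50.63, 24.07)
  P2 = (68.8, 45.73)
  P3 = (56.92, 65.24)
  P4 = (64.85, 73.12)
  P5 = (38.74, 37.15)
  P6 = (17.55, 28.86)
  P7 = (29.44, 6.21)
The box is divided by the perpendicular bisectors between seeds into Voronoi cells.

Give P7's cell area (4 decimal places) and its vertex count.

1. box [0,74]×[0,100]: [(0, 0) (74, 0) (74, 100) (0, 100)]
2. ⊥bis P7·P0 via (17.135,5.11): [(17.5918, 0) (74, 0) (74, 100) (8.6524, 100)]  |A|=6087.7922
3. ⊥bis P7·P1 via (40.035,15.14): [(13.415, 46.7233) (17.5918, 0) (52.7958, 0)]  |A|=822.4225
4. ⊥bis P7·P2 via (49.12,25.97): [(13.415, 46.7233) (17.5918, 0) (52.7958, 0)]  |A|=822.4225
5. ⊥bis P7·P3 via (43.18,35.725): [(13.415, 46.7233) (17.5918, 0) (52.7958, 0)]  |A|=822.4225
6. ⊥bis P7·P4 via (47.145,39.665): [(13.415, 46.7233) (17.5918, 0) (52.7958, 0)]  |A|=822.4225
7. ⊥bis P7·P5 via (34.09,21.68): [(34.6696, 21.5058) (15.1447, 27.3746) (17.5918, 0) (52.7958, 0)]  |A|=638.6071
8. ⊥bis P7·P6 via (23.495,17.535): [(34.6696, 21.5058) (32.3738, 22.1959) (16.3591, 13.7891) (17.5918, 0) (52.7958, 0)]  |A|=524.7184
9. canonical 5-gon: [(34.6696, 21.5058) (32.3738, 22.1959) (16.3591, 13.7891) (17.5918, 0) (52.7958, 0)]
10. shoelace: 524.7184

Area of P7's cell: 524.7184 (5 vertices)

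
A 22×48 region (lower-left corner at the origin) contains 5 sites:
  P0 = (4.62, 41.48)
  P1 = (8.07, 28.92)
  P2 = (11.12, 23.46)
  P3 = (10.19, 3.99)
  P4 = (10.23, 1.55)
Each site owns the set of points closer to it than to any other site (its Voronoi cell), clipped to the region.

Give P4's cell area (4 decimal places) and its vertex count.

Area of P4's cell: 61.2249 (4 vertices)

1. box [0,22]×[0,48]: [(0, 0) (22, 0) (22, 48) (0, 48)]
2. ⊥bis P4·P0 via (7.425,21.515): [(0, 20.4718) (0, 0) (22, 0) (22, 23.5627)]  |A|=484.38
3. ⊥bis P4·P1 via (9.15,15.235): [(0, 14.5129) (0, 0) (22, 0) (22, 16.2491)]  |A|=338.382
4. ⊥bis P4·P2 via (10.675,12.505): [(0, 12.9386) (0, 0) (22, 0) (22, 12.045)]  |A|=274.8196
5. ⊥bis P4·P3 via (10.21,2.77): [(0, 2.6026) (0, 0) (22, 0) (22, 2.9633)]  |A|=61.2249
6. canonical 4-gon: [(0, 2.6026) (0, 0) (22, 0) (22, 2.9633)]
7. shoelace: 61.2249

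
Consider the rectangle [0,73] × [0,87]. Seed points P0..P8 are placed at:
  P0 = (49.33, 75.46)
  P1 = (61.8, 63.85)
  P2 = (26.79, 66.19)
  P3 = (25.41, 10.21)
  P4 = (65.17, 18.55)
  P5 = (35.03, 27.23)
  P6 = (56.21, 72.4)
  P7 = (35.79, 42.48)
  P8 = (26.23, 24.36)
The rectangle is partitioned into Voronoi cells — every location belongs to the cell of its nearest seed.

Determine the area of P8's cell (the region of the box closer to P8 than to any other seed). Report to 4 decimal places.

1. box [0,73]×[0,87]: [(0, 0) (73, 0) (73, 87) (0, 87)]
2. ⊥bis P8·P0 via (37.78,49.91): [(0, 66.9886) (0, 0) (73, 0) (73, 33.9886)]  |A|=3685.67
3. ⊥bis P8·P1 via (44.015,44.105): [(37.3589, 50.1003) (0, 66.9886) (0, 0) (73, 0) (73, 17.9972)]  |A|=3400.6945
4. ⊥bis P8·P2 via (26.51,45.275): [(42.9606, 45.0548) (0, 45.6299) (0, 0) (73, 0) (73, 17.9972)]  |A|=2894.9553
5. ⊥bis P8·P3 via (25.82,17.285): [(42.9606, 45.0548) (0, 45.6299) (0, 18.7813) (73, 14.5509) (73, 17.9972)]  |A|=1678.3308
6. ⊥bis P8·P4 via (45.7,21.455): [(48.4795, 40.0837) (42.9606, 45.0548) (0, 45.6299) (0, 18.7813) (44.9127, 16.1786)]  |A|=1297.4605
7. ⊥bis P8·P5 via (30.63,25.795): [(24.2671, 45.305) (0, 45.6299) (0, 18.7813) (33.5515, 16.837)]  |A|=794.3166
8. ⊥bis P8·P6 via (41.22,48.38): [(24.2671, 45.305) (0, 45.6299) (0, 18.7813) (33.5515, 16.837)]  |A|=794.3166
9. ⊥bis P8·P7 via (31.01,33.42): [(27.5474, 35.2468) (8.0722, 45.5218) (0, 45.6299) (0, 18.7813) (33.5515, 16.837)]  |A|=713.2267
10. canonical 5-gon: [(27.5474, 35.2468) (8.0722, 45.5218) (0, 45.6299) (0, 18.7813) (33.5515, 16.837)]
11. shoelace: 713.2267

Area of P8's cell: 713.2267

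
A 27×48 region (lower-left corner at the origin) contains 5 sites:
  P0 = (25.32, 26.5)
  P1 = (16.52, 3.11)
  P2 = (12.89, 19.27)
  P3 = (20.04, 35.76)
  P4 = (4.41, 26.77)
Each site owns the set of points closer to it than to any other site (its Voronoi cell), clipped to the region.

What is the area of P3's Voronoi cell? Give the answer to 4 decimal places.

1. box [0,27]×[0,48]: [(0, 0) (27, 0) (27, 48) (0, 48)]
2. ⊥bis P3·P0 via (22.68,31.13): [(0, 18.198) (27, 33.5932) (27, 48) (0, 48)]  |A|=596.8184
3. ⊥bis P3·P1 via (18.28,19.435): [(0, 21.4058) (4.7312, 20.8957) (27, 33.5932) (27, 48) (0, 48)]  |A|=589.2301
4. ⊥bis P3·P2 via (16.465,27.515): [(0, 34.6542) (16.394, 27.5458) (27, 33.5932) (27, 48) (0, 48)]  |A|=461.9269
5. ⊥bis P3·P4 via (12.225,31.265): [(13.6898, 28.7183) (16.394, 27.5458) (27, 33.5932) (27, 48) (2.5994, 48)]  |A|=345.5154
6. canonical 5-gon: [(13.6898, 28.7183) (16.394, 27.5458) (27, 33.5932) (27, 48) (2.5994, 48)]
7. shoelace: 345.5154

Area of P3's cell: 345.5154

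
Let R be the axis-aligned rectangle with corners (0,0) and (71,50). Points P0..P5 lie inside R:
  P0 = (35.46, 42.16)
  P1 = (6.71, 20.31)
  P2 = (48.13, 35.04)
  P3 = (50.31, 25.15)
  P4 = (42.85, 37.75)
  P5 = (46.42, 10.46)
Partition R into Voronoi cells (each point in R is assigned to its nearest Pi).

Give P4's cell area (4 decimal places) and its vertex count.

Area of P4's cell: 213.6158 (5 vertices)

1. box [0,71]×[0,50]: [(0, 0) (71, 0) (71, 50) (0, 50)]
2. ⊥bis P4·P0 via (39.155,39.955): [(15.3118, 0) (71, 0) (71, 50) (45.1494, 50)]  |A|=2038.4716
3. ⊥bis P4·P1 via (24.78,29.03): [(28.2922, 21.7518) (38.7889, 0) (71, 0) (71, 50) (45.1494, 50)]  |A|=1783.1358
4. ⊥bis P4·P2 via (45.49,36.395): [(28.2922, 21.7518) (32.9841, 12.0292) (52.4729, 50) (45.1494, 50)]  |A|=287.2557
5. ⊥bis P4·P3 via (46.58,31.45): [(28.2922, 21.7518) (28.7161, 20.8734) (41.3682, 28.3643) (52.4729, 50) (45.1494, 50)]  |A|=215.3213
6. ⊥bis P4·P5 via (44.635,24.105): [(28.4315, 21.9853) (31.2074, 22.3484) (41.3682, 28.3643) (52.4729, 50) (45.1494, 50)]  |A|=213.6158
7. canonical 5-gon: [(28.4315, 21.9853) (31.2074, 22.3484) (41.3682, 28.3643) (52.4729, 50) (45.1494, 50)]
8. shoelace: 213.6158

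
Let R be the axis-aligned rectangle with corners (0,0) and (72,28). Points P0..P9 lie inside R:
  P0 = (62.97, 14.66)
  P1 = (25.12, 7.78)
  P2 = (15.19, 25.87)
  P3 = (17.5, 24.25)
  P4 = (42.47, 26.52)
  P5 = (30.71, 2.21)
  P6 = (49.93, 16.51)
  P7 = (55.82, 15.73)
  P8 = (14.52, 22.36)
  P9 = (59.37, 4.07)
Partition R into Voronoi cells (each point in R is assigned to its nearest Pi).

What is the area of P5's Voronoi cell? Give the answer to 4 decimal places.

1. box [0,72]×[0,28]: [(0, 0) (72, 0) (72, 28) (0, 28)]
2. ⊥bis P5·P0 via (46.84,8.435): [(0, 0) (50.0953, 0) (39.2893, 28) (0, 28)]  |A|=1251.3849
3. ⊥bis P5·P1 via (27.915,4.995): [(22.9379, 0) (50.0953, 0) (42.5134, 19.6459)]  |A|=266.7653
4. ⊥bis P5·P2 via (22.95,14.04): [(22.9379, 0) (50.0953, 0) (42.5134, 19.6459)]  |A|=266.7653
5. ⊥bis P5·P3 via (24.105,13.23): [(22.9379, 0) (50.0953, 0) (42.5134, 19.6459)]  |A|=266.7653
6. ⊥bis P5·P4 via (36.59,14.365): [(37.0363, 14.1491) (22.9379, 0) (50.0953, 0) (46.379, 9.6296)]  |A|=228.7112
7. ⊥bis P5·P6 via (40.32,9.36): [(36.8763, 13.9885) (22.9379, 0) (47.284, 0)]  |A|=170.2829
8. ⊥bis P5·P7 via (43.265,8.97): [(36.8763, 13.9885) (22.9379, 0) (47.284, 0)]  |A|=170.2829
9. ⊥bis P5·P8 via (22.615,12.285): [(36.8763, 13.9885) (22.9379, 0) (47.284, 0)]  |A|=170.2829
10. ⊥bis P5·P9 via (45.04,3.14): [(45.0488, 3.0042) (36.8763, 13.9885) (22.9379, 0) (45.2438, 0)]  |A|=167.2182
11. canonical 4-gon: [(45.0488, 3.0042) (36.8763, 13.9885) (22.9379, 0) (45.2438, 0)]
12. shoelace: 167.2182

Area of P5's cell: 167.2182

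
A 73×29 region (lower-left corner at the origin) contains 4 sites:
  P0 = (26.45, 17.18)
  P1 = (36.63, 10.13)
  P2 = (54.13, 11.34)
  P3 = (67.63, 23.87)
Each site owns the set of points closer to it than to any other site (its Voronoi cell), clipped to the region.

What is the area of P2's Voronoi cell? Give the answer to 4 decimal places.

Area of P2's cell: 531.0307

1. box [0,73]×[0,29]: [(0, 0) (73, 0) (73, 29) (0, 29)]
2. ⊥bis P2·P0 via (40.29,14.26): [(37.2814, 0) (73, 0) (73, 29) (43.3999, 29)]  |A|=947.1216
3. ⊥bis P2·P1 via (45.38,10.735): [(46.1222, 0) (73, 0) (73, 29) (44.1171, 29)]  |A|=808.5294
4. ⊥bis P2·P3 via (60.88,17.605): [(46.1222, 0) (73, 0) (73, 4.5467) (50.3038, 29) (44.1171, 29)]  |A|=531.0307
5. canonical 5-gon: [(46.1222, 0) (73, 0) (73, 4.5467) (50.3038, 29) (44.1171, 29)]
6. shoelace: 531.0307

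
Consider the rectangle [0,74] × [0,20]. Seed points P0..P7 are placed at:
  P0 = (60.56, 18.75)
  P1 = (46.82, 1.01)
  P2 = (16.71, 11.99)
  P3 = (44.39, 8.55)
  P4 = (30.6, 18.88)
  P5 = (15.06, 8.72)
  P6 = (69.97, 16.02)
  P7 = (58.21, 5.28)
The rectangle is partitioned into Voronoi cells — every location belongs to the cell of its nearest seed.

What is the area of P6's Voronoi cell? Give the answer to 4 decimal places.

1. box [0,74]×[0,20]: [(0, 0) (74, 0) (74, 20) (0, 20)]
2. ⊥bis P6·P0 via (65.265,17.385): [(60.2213, 0) (74, 0) (74, 20) (66.0237, 20)]  |A|=217.5503
3. ⊥bis P6·P1 via (58.395,8.515): [(61.3634, 3.9368) (63.916, 0) (74, 0) (74, 20) (66.0237, 20)]  |A|=210.2778
4. ⊥bis P6·P2 via (43.34,14.005): [(61.3634, 3.9368) (63.916, 0) (74, 0) (74, 20) (66.0237, 20)]  |A|=210.2778
5. ⊥bis P6·P3 via (57.18,12.285): [(61.3634, 3.9368) (63.916, 0) (74, 0) (74, 20) (66.0237, 20)]  |A|=210.2778
6. ⊥bis P6·P4 via (50.285,17.45): [(61.3634, 3.9368) (63.916, 0) (74, 0) (74, 20) (66.0237, 20)]  |A|=210.2778
7. ⊥bis P6·P5 via (42.515,12.37): [(61.3634, 3.9368) (63.916, 0) (74, 0) (74, 20) (66.0237, 20)]  |A|=210.2778
8. ⊥bis P6·P7 via (64.09,10.65): [(63.4989, 11.2973) (73.8163, 0) (74, 0) (74, 20) (66.0237, 20)]  |A|=140.7572
9. canonical 5-gon: [(63.4989, 11.2973) (73.8163, 0) (74, 0) (74, 20) (66.0237, 20)]
10. shoelace: 140.7572

Area of P6's cell: 140.7572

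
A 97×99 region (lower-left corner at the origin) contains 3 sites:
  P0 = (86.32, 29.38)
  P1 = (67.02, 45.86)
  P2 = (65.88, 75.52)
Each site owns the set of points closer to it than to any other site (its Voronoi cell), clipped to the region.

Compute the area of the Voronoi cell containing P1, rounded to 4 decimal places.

1. box [0,97]×[0,99]: [(0, 0) (97, 0) (97, 99) (0, 99)]
2. ⊥bis P1·P0 via (76.67,37.62): [(0, 0) (44.5468, 0) (97, 61.4288) (97, 99) (0, 99)]  |A|=7991.9317
3. ⊥bis P1·P2 via (66.45,60.69): [(0, 58.136) (0, 0) (44.5468, 0) (97, 61.4288) (97, 61.8642)]  |A|=4208.9396
4. canonical 5-gon: [(0, 58.136) (0, 0) (44.5468, 0) (97, 61.4288) (97, 61.8642)]
5. shoelace: 4208.9396

Area of P1's cell: 4208.9396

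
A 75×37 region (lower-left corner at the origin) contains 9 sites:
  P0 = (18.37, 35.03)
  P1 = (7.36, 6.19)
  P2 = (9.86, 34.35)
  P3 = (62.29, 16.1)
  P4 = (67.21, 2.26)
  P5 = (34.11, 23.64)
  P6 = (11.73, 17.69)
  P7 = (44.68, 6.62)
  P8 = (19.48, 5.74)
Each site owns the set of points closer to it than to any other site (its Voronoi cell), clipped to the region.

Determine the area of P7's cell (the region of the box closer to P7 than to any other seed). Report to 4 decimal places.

Area of P7's cell: 357.7419

1. box [0,75]×[0,37]: [(0, 0) (75, 0) (75, 37) (0, 37)]
2. ⊥bis P7·P0 via (31.525,20.825): [(9.0378, 0) (75, 0) (75, 37) (48.991, 37)]  |A|=1701.4663
3. ⊥bis P7·P1 via (26.02,6.405): [(25.9137, 15.6285) (26.0938, 0) (75, 0) (75, 37) (48.991, 37)]  |A|=1568.1865
4. ⊥bis P7·P2 via (27.27,20.485): [(25.9137, 15.6285) (26.0938, 0) (75, 0) (75, 37) (48.991, 37)]  |A|=1568.1865
5. ⊥bis P7·P3 via (53.485,11.36): [(42.7791, 31.2472) (25.9137, 15.6285) (26.0938, 0) (59.6004, 0)]  |A|=656.6912
6. ⊥bis P7·P4 via (55.945,4.44): [(56.2796, 6.1688) (42.7791, 31.2472) (25.9137, 15.6285) (26.0938, 0) (55.0858, 0)]  |A|=642.7661
7. ⊥bis P7·P5 via (39.395,15.13): [(56.2796, 6.1688) (48.4337, 20.7433) (26.0152, 6.8207) (26.0938, 0) (55.0858, 0)]  |A|=410.5962
8. ⊥bis P7·P6 via (28.205,12.155): [(56.2796, 6.1688) (48.4337, 20.7433) (26.5177, 7.1328) (26.0284, 5.6763) (26.0938, 0) (55.0858, 0)]  |A|=410.3066
9. ⊥bis P7·P8 via (32.08,6.18): [(56.2796, 6.1688) (48.4337, 20.7433) (31.9294, 10.4936) (32.2958, 0) (55.0858, 0)]  |A|=357.7419
10. canonical 5-gon: [(56.2796, 6.1688) (48.4337, 20.7433) (31.9294, 10.4936) (32.2958, 0) (55.0858, 0)]
11. shoelace: 357.7419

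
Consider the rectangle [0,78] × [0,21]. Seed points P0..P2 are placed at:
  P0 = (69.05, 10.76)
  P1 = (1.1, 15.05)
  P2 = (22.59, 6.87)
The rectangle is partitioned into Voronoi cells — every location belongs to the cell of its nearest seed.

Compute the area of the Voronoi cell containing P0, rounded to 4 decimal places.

1. box [0,78]×[0,21]: [(0, 0) (78, 0) (78, 21) (0, 21)]
2. ⊥bis P0·P1 via (35.075,12.905): [(34.2602, 0) (78, 0) (78, 21) (35.5861, 21)]  |A|=904.6136
3. ⊥bis P0·P2 via (45.82,8.815): [(46.5581, 0) (78, 0) (78, 21) (44.7998, 21)]  |A|=678.7427
4. canonical 4-gon: [(46.5581, 0) (78, 0) (78, 21) (44.7998, 21)]
5. shoelace: 678.7427

Area of P0's cell: 678.7427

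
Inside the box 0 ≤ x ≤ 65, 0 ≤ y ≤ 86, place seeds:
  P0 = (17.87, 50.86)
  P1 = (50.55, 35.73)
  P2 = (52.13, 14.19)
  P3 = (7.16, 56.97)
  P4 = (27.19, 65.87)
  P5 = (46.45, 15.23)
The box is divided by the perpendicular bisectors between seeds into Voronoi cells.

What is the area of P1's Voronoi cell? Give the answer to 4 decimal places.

Area of P1's cell: 1058.3473

1. box [0,65]×[0,86]: [(0, 0) (65, 0) (65, 86) (0, 86)]
2. ⊥bis P1·P0 via (34.21,43.295): [(14.1655, 0) (65, 0) (65, 86) (53.9813, 86)]  |A|=2659.6857
3. ⊥bis P1·P2 via (51.34,24.96): [(24.8208, 23.0148) (65, 25.962) (65, 86) (53.9813, 86)]  |A|=1553.1477
4. ⊥bis P1·P3 via (28.855,46.35): [(24.8208, 23.0148) (65, 25.962) (65, 86) (53.9813, 86)]  |A|=1553.1477
5. ⊥bis P1·P4 via (38.87,50.8): [(37.0212, 49.3671) (24.8208, 23.0148) (65, 25.962) (65, 71.0521)]  |A|=1142.212
6. ⊥bis P1·P5 via (48.5,25.48): [(37.0212, 49.3671) (27.8721, 29.6056) (51.1644, 24.9471) (65, 25.962) (65, 71.0521)]  |A|=1058.3473
7. canonical 5-gon: [(37.0212, 49.3671) (27.8721, 29.6056) (51.1644, 24.9471) (65, 25.962) (65, 71.0521)]
8. shoelace: 1058.3473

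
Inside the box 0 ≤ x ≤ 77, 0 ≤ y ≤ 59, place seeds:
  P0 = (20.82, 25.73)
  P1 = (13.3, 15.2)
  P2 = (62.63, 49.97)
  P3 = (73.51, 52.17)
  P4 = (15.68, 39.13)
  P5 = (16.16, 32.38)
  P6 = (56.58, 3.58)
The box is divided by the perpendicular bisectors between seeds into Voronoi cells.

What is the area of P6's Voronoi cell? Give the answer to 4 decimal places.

1. box [0,77]×[0,59]: [(0, 0) (77, 0) (77, 59) (0, 59)]
2. ⊥bis P6·P0 via (38.7,14.655): [(29.6226, 0) (77, 0) (77, 59) (66.1676, 59)]  |A|=1717.1891
3. ⊥bis P6·P1 via (34.94,9.39): [(34.5584, 7.9685) (32.4189, 0) (77, 0) (77, 59) (66.1676, 59)]  |A|=1706.0477
4. ⊥bis P6·P2 via (59.605,26.775): [(47.2086, 28.3917) (34.5584, 7.9685) (32.4189, 0) (77, 0) (77, 24.5064)]  |A|=1026.4611
5. ⊥bis P6·P3 via (65.045,27.875): [(73.3449, 24.9831) (47.2086, 28.3917) (34.5584, 7.9685) (32.4189, 0) (77, 0) (77, 23.7096)]  |A|=1025.0049
6. ⊥bis P6·P4 via (36.13,21.355): [(73.3449, 24.9831) (47.2086, 28.3917) (34.5584, 7.9685) (32.4189, 0) (77, 0) (77, 23.7096)]  |A|=1025.0049
7. ⊥bis P6·P5 via (36.37,17.98): [(73.3449, 24.9831) (47.2086, 28.3917) (34.5584, 7.9685) (32.4189, 0) (77, 0) (77, 23.7096)]  |A|=1025.0049
8. canonical 6-gon: [(73.3449, 24.9831) (47.2086, 28.3917) (34.5584, 7.9685) (32.4189, 0) (77, 0) (77, 23.7096)]
9. shoelace: 1025.0049

Area of P6's cell: 1025.0049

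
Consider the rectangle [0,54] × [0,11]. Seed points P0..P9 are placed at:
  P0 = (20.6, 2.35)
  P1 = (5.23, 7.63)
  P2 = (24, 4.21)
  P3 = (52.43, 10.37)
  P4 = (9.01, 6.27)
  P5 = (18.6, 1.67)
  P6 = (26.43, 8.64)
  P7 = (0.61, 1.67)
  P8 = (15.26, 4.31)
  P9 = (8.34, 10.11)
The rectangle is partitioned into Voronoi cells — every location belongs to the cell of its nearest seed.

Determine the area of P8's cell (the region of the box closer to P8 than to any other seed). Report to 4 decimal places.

1. box [0,54]×[0,11]: [(0, 0) (54, 0) (54, 11) (0, 11)]
2. ⊥bis P8·P0 via (17.93,3.33): [(0, 0) (16.7078, 0) (20.7452, 11) (0, 11)]  |A|=205.9913
3. ⊥bis P8·P1 via (10.245,5.97): [(8.2689, 0) (16.7078, 0) (20.7452, 11) (11.91, 11)]  |A|=95.0076
4. ⊥bis P8·P2 via (19.63,4.26): [(8.2689, 0) (16.7078, 0) (19.6737, 8.0807) (19.7071, 11) (11.91, 11)]  |A|=93.4924
5. ⊥bis P8·P3 via (33.845,7.34): [(8.2689, 0) (16.7078, 0) (19.6737, 8.0807) (19.7071, 11) (11.91, 11)]  |A|=93.4924
6. ⊥bis P8·P4 via (12.135,5.29): [(10.4761, 0) (16.7078, 0) (19.6737, 8.0807) (19.7071, 11) (13.9257, 11)]  |A|=70.2666
7. ⊥bis P8·P5 via (16.93,2.99): [(10.4761, 0) (14.5666, 0) (18.564, 5.0572) (19.6737, 8.0807) (19.7071, 11) (13.9257, 11)]  |A|=64.8526
8. ⊥bis P8·P6 via (20.845,6.475): [(10.4761, 0) (14.5666, 0) (18.564, 5.0572) (19.6737, 8.0807) (19.6895, 9.4559) (19.0909, 11) (13.9257, 11)]  |A|=64.3769
9. ⊥bis P8·P7 via (7.935,2.99): [(10.4761, 0) (14.5666, 0) (18.564, 5.0572) (19.6737, 8.0807) (19.6895, 9.4559) (19.0909, 11) (13.9257, 11)]  |A|=64.3769
10. ⊥bis P8·P9 via (11.8,7.21): [(13.2974, 8.9965) (10.4761, 0) (14.5666, 0) (18.564, 5.0572) (19.6737, 8.0807) (19.6895, 9.4559) (19.0909, 11) (14.9766, 11)]  |A|=63.3241
11. canonical 8-gon: [(13.2974, 8.9965) (10.4761, 0) (14.5666, 0) (18.564, 5.0572) (19.6737, 8.0807) (19.6895, 9.4559) (19.0909, 11) (14.9766, 11)]
12. shoelace: 63.3241

Area of P8's cell: 63.3241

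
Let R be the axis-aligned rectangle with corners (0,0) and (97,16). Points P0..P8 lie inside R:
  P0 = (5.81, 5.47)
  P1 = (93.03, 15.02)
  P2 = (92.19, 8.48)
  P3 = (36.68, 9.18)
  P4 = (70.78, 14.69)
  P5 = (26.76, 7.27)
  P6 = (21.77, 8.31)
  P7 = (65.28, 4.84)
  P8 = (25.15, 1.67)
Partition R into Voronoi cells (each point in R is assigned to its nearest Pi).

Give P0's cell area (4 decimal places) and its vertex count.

1. box [0,97]×[0,16]: [(0, 0) (97, 0) (97, 16) (0, 16)]
2. ⊥bis P0·P1 via (49.42,10.245): [(0, 0) (50.5418, 0) (48.7899, 16) (0, 16)]  |A|=794.653
3. ⊥bis P0·P2 via (49,6.975): [(0, 0) (49.2431, 0) (48.6855, 16) (0, 16)]  |A|=783.4285
4. ⊥bis P0·P3 via (21.245,7.325): [(0, 0) (22.1253, 0) (20.2024, 16) (0, 16)]  |A|=338.622
5. ⊥bis P0·P4 via (38.295,10.08): [(0, 0) (22.1253, 0) (20.2024, 16) (0, 16)]  |A|=338.622
6. ⊥bis P0·P5 via (16.285,6.37): [(0, 0) (16.8323, 0) (15.4576, 16) (0, 16)]  |A|=258.3192
7. ⊥bis P0·P6 via (13.79,6.89): [(0, 0) (15.016, 0) (12.1689, 16) (0, 16)]  |A|=217.4797
8. ⊥bis P0·P7 via (35.545,5.155): [(0, 0) (15.016, 0) (12.1689, 16) (0, 16)]  |A|=217.4797
9. ⊥bis P0·P8 via (15.48,3.57): [(0, 0) (14.7786, 0) (14.9032, 0.6343) (12.1689, 16) (0, 16)]  |A|=217.4044
10. canonical 5-gon: [(0, 0) (14.7786, 0) (14.9032, 0.6343) (12.1689, 16) (0, 16)]
11. shoelace: 217.4044

Area of P0's cell: 217.4044 (5 vertices)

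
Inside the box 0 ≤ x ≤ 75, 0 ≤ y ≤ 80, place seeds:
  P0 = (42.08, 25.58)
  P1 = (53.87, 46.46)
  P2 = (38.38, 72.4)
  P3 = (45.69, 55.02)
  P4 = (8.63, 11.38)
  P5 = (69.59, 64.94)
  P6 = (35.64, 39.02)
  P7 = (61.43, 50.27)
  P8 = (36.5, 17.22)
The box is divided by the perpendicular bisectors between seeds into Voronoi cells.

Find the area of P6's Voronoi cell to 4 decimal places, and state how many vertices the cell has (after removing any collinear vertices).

1. box [0,75]×[0,80]: [(0, 0) (75, 0) (75, 80) (0, 80)]
2. ⊥bis P6·P0 via (38.86,32.3): [(0, 13.6796) (75, 49.6171) (75, 80) (0, 80)]  |A|=3626.375
3. ⊥bis P6·P1 via (44.755,42.74): [(0, 13.6796) (47.3546, 36.3703) (29.5485, 80) (0, 80)]  |A|=2214.8838
4. ⊥bis P6·P2 via (37.01,55.71): [(0, 58.748) (0, 13.6796) (47.3546, 36.3703) (39.5467, 55.5018)]  |A|=1432.7171
5. ⊥bis P6·P3 via (40.665,47.02): [(25.2999, 56.6712) (0, 58.748) (0, 13.6796) (47.3546, 36.3703) (43.816, 45.0408)]  |A|=1360.6955
6. ⊥bis P6·P4 via (22.135,25.2): [(25.2999, 56.6712) (0, 58.748) (0, 46.8305) (22.7626, 24.5867) (47.3546, 36.3703) (43.816, 45.0408)]  |A|=983.3947
7. ⊥bis P6·P5 via (52.615,51.98): [(25.2999, 56.6712) (0, 58.748) (0, 46.8305) (22.7626, 24.5867) (47.3546, 36.3703) (43.816, 45.0408)]  |A|=983.3947
8. ⊥bis P6·P7 via (48.535,44.645): [(25.2999, 56.6712) (0, 58.748) (0, 46.8305) (22.7626, 24.5867) (47.3546, 36.3703) (43.816, 45.0408)]  |A|=983.3947
9. ⊥bis P6·P8 via (36.07,28.12): [(25.2999, 56.6712) (0, 58.748) (0, 46.8305) (19.8036, 27.4783) (29.6042, 27.8649) (47.3546, 36.3703) (43.816, 45.0408)]  |A|=968.6529
10. canonical 7-gon: [(25.2999, 56.6712) (0, 58.748) (0, 46.8305) (19.8036, 27.4783) (29.6042, 27.8649) (47.3546, 36.3703) (43.816, 45.0408)]
11. shoelace: 968.6529

Area of P6's cell: 968.6529 (7 vertices)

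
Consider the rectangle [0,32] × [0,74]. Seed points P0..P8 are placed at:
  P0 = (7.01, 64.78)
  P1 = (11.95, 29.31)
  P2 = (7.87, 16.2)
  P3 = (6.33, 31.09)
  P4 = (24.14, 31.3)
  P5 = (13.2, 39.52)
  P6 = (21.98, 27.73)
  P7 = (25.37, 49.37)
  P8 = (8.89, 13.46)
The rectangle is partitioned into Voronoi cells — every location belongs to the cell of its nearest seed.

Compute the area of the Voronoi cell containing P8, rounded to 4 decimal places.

Area of P8's cell: 436.5765

1. box [0,32]×[0,74]: [(0, 0) (32, 0) (32, 74) (0, 74)]
2. ⊥bis P8·P0 via (7.95,39.12): [(0, 38.8288) (0, 0) (32, 0) (32, 40.001)]  |A|=1261.2766
3. ⊥bis P8·P1 via (10.42,21.385): [(0, 23.3967) (0, 0) (32, 0) (32, 17.2188)]  |A|=649.8472
4. ⊥bis P8·P2 via (8.38,14.83): [(20.6718, 19.4058) (0, 11.7104) (0, 0) (32, 0) (32, 17.2188)]  |A|=529.0593
5. ⊥bis P8·P3 via (7.61,22.275): [(20.6718, 19.4058) (0, 11.7104) (0, 0) (32, 0) (32, 17.2188)]  |A|=529.0593
6. ⊥bis P8·P4 via (16.515,22.38): [(20.1999, 19.2301) (0, 11.7104) (0, 0) (32, 0) (32, 9.1431)]  |A|=479.9011
7. ⊥bis P8·P5 via (11.045,26.49): [(20.1999, 19.2301) (0, 11.7104) (0, 0) (32, 0) (32, 9.1431)]  |A|=479.9011
8. ⊥bis P8·P6 via (15.435,20.595): [(17.8689, 18.3624) (0, 11.7104) (0, 0) (32, 0) (32, 5.3998)]  |A|=436.5765
9. ⊥bis P8·P7 via (17.13,31.415): [(17.8689, 18.3624) (0, 11.7104) (0, 0) (32, 0) (32, 5.3998)]  |A|=436.5765
10. canonical 5-gon: [(17.8689, 18.3624) (0, 11.7104) (0, 0) (32, 0) (32, 5.3998)]
11. shoelace: 436.5765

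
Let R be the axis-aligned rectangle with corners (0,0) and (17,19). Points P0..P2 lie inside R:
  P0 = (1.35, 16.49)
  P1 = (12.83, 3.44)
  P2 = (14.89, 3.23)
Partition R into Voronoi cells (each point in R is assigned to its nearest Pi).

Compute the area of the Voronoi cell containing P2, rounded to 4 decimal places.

1. box [0,17]×[0,19]: [(0, 0) (17, 0) (17, 19) (0, 19)]
2. ⊥bis P2·P0 via (8.12,9.86): [(0, 1.5685) (0, 0) (17, 0) (17, 18.9275)]  |A|=174.2164
3. ⊥bis P2·P1 via (13.86,3.335): [(15.2694, 17.1603) (13.52, 0) (17, 0) (17, 18.9275)]  |A|=46.237
4. canonical 4-gon: [(15.2694, 17.1603) (13.52, 0) (17, 0) (17, 18.9275)]
5. shoelace: 46.237

Area of P2's cell: 46.2370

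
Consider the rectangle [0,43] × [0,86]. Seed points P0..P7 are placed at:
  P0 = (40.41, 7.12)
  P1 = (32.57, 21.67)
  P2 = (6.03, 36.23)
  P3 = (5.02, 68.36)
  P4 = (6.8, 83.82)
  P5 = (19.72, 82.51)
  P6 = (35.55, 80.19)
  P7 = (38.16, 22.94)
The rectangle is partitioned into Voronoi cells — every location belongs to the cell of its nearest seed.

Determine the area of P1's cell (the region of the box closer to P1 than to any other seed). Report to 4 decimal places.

Area of P1's cell: 657.4120

1. box [0,43]×[0,86]: [(0, 0) (43, 0) (43, 86) (0, 86)]
2. ⊥bis P1·P0 via (36.49,14.395): [(0, 0) (9.7748, 0) (43, 17.9028) (43, 86) (0, 86)]  |A|=3400.588
3. ⊥bis P1·P2 via (19.3,28.95): [(3.4179, 0) (9.7748, 0) (43, 17.9028) (43, 72.1504)]  |A|=1130.5218
4. ⊥bis P1·P3 via (18.795,45.015): [(32.5737, 53.1453) (3.4179, 0) (9.7748, 0) (43, 17.9028) (43, 59.2975)]  |A|=1063.5172
5. ⊥bis P1·P4 via (19.685,52.745): [(32.5737, 53.1453) (3.4179, 0) (9.7748, 0) (43, 17.9028) (43, 59.2975)]  |A|=1063.5172
6. ⊥bis P1·P5 via (26.145,52.09): [(33.3722, 53.6165) (32.5737, 53.1453) (3.4179, 0) (9.7748, 0) (43, 17.9028) (43, 55.6499)]  |A|=1045.9584
7. ⊥bis P1·P6 via (34.06,50.93): [(31.4318, 51.0638) (3.4179, 0) (9.7748, 0) (43, 17.9028) (43, 50.4748)]  |A|=1005.1474
8. ⊥bis P1·P7 via (35.365,22.305): [(29.5928, 47.7117) (3.4179, 0) (9.7748, 0) (37.0888, 14.7176)]  |A|=657.412
9. canonical 4-gon: [(29.5928, 47.7117) (3.4179, 0) (9.7748, 0) (37.0888, 14.7176)]
10. shoelace: 657.412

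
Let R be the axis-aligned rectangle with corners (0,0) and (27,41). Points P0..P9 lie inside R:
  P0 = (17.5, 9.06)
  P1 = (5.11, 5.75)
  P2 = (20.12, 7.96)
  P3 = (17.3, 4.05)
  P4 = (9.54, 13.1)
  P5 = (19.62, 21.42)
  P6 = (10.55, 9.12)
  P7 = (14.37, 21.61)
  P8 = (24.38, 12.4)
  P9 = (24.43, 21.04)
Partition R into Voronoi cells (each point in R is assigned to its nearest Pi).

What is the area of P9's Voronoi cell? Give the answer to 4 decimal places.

1. box [0,27]×[0,41]: [(0, 0) (27, 0) (27, 41) (0, 41)]
2. ⊥bis P9·P0 via (20.965,15.05): [(0, 27.1775) (27, 11.559) (27, 41) (0, 41)]  |A|=584.0577
3. ⊥bis P9·P1 via (14.77,13.395): [(0, 32.0579) (7.1236, 23.0567) (27, 11.559) (27, 41) (0, 41)]  |A|=566.6744
4. ⊥bis P9·P2 via (22.275,14.5): [(0, 32.0579) (7.1236, 23.0567) (21.4404, 14.775) (27, 12.9431) (27, 41) (0, 41)]  |A|=562.8269
5. ⊥bis P9·P3 via (20.865,12.545): [(0, 32.0579) (7.1236, 23.0567) (21.4404, 14.775) (27, 12.9431) (27, 41) (0, 41)]  |A|=562.8269
6. ⊥bis P9·P4 via (16.985,17.07): [(16.7673, 17.4782) (21.4404, 14.775) (27, 12.9431) (27, 41) (4.2245, 41)]  |A|=414.6433
7. ⊥bis P9·P5 via (22.025,21.23): [(21.5131, 14.751) (27, 12.9431) (27, 41) (23.5869, 41)]  |A|=121.7677
8. ⊥bis P9·P6 via (17.49,15.08): [(21.5131, 14.751) (27, 12.9431) (27, 41) (23.5869, 41)]  |A|=121.7677
9. ⊥bis P9·P7 via (19.4,21.325): [(21.5131, 14.751) (27, 12.9431) (27, 41) (23.5869, 41)]  |A|=121.7677
10. ⊥bis P9·P8 via (24.405,16.72): [(21.67, 16.7358) (27, 16.705) (27, 41) (23.5869, 41)]  |A|=106.1552
11. canonical 4-gon: [(21.67, 16.7358) (27, 16.705) (27, 41) (23.5869, 41)]
12. shoelace: 106.1552

Area of P9's cell: 106.1552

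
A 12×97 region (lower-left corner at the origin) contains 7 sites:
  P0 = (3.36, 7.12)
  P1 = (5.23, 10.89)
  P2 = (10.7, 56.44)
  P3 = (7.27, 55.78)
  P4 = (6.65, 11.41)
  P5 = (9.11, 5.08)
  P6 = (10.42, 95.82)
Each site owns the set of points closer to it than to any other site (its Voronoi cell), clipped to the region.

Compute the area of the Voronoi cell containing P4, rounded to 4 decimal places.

1. box [0,12]×[0,97]: [(0, 0) (12, 0) (12, 97) (0, 97)]
2. ⊥bis P4·P0 via (5.005,9.265): [(0, 13.1033) (12, 3.9005) (12, 97) (0, 97)]  |A|=1061.9768
3. ⊥bis P4·P1 via (5.94,11.15): [(0, 27.3708) (7.265, 7.5318) (12, 3.9005) (12, 97) (0, 97)]  |A|=1010.1506
4. ⊥bis P4·P2 via (8.675,33.925): [(0, 34.7052) (0, 27.3708) (7.265, 7.5318) (12, 3.9005) (12, 33.6259)]  |A|=256.1377
5. ⊥bis P4·P3 via (6.96,33.595): [(0, 33.6923) (0, 27.3708) (7.265, 7.5318) (12, 3.9005) (12, 33.5246)]  |A|=249.4516
6. ⊥bis P4·P5 via (7.88,8.245): [(0, 33.6923) (0, 27.3708) (7.113, 7.9469) (12, 9.8461) (12, 33.5246)]  |A|=234.2167
7. ⊥bis P4·P6 via (8.535,53.615): [(0, 33.6923) (0, 27.3708) (7.113, 7.9469) (12, 9.8461) (12, 33.5246)]  |A|=234.2167
8. canonical 5-gon: [(0, 33.6923) (0, 27.3708) (7.113, 7.9469) (12, 9.8461) (12, 33.5246)]
9. shoelace: 234.2167

Area of P4's cell: 234.2167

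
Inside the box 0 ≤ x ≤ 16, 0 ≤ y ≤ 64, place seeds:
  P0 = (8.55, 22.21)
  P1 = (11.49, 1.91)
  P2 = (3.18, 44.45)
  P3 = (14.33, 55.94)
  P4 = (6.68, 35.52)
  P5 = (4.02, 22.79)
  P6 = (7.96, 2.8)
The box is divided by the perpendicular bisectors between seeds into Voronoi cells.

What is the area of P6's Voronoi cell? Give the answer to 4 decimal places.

Area of P6's cell: 131.8260

1. box [0,16]×[0,64]: [(0, 0) (16, 0) (16, 64) (0, 64)]
2. ⊥bis P6·P0 via (8.255,12.505): [(0, 12.7559) (0, 0) (16, 0) (16, 12.2696)]  |A|=200.204
3. ⊥bis P6·P1 via (9.725,2.355): [(12.2534, 12.3835) (0, 12.7559) (0, 0) (9.1312, 0)]  |A|=134.6901
4. ⊥bis P6·P2 via (5.57,23.625): [(12.2534, 12.3835) (0, 12.7559) (0, 0) (9.1312, 0)]  |A|=134.6901
5. ⊥bis P6·P3 via (11.145,29.37): [(12.2534, 12.3835) (0, 12.7559) (0, 0) (9.1312, 0)]  |A|=134.6901
6. ⊥bis P6·P4 via (7.32,19.16): [(12.2534, 12.3835) (0, 12.7559) (0, 0) (9.1312, 0)]  |A|=134.6901
7. ⊥bis P6·P5 via (5.99,12.795): [(12.2534, 12.3835) (5.0179, 12.6034) (0, 11.6144) (0, 0) (9.1312, 0)]  |A|=131.826
8. canonical 5-gon: [(12.2534, 12.3835) (5.0179, 12.6034) (0, 11.6144) (0, 0) (9.1312, 0)]
9. shoelace: 131.826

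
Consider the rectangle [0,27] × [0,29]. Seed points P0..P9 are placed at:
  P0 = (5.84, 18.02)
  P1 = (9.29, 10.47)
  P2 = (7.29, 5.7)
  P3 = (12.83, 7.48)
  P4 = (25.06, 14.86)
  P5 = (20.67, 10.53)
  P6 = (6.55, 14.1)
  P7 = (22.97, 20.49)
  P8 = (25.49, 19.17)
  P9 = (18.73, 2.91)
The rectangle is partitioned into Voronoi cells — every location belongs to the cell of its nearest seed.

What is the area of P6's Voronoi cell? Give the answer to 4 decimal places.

Area of P6's cell: 58.2129

1. box [0,27]×[0,29]: [(0, 0) (27, 0) (27, 29) (0, 29)]
2. ⊥bis P6·P0 via (6.195,16.06): [(0, 14.9379) (0, 0) (27, 0) (27, 19.8283)]  |A|=469.3437
3. ⊥bis P6·P1 via (7.92,12.285): [(15.0447, 17.6629) (0, 14.9379) (0, 6.3068)]  |A|=64.9264
4. ⊥bis P6·P2 via (6.92,9.9): [(4.4749, 9.6846) (15.0447, 17.6629) (0, 14.9379) (0, 9.2904)]  |A|=58.2508
5. ⊥bis P6·P3 via (9.69,10.79): [(4.4749, 9.6846) (15.0447, 17.6629) (0, 14.9379) (0, 9.2904)]  |A|=58.2508
6. ⊥bis P6·P4 via (15.805,14.48): [(4.4749, 9.6846) (15.0447, 17.6629) (0, 14.9379) (0, 9.2904)]  |A|=58.2508
7. ⊥bis P6·P5 via (13.61,12.315): [(4.4749, 9.6846) (14.9426, 17.5858) (14.9582, 17.6472) (0, 14.9379) (0, 9.2904)]  |A|=58.2482
8. ⊥bis P6·P7 via (14.76,17.295): [(4.4749, 9.6846) (14.714, 17.4132) (14.645, 17.5905) (0, 14.9379) (0, 9.2904)]  |A|=58.2129
9. ⊥bis P6·P8 via (16.02,16.635): [(4.4749, 9.6846) (14.714, 17.4132) (14.645, 17.5905) (0, 14.9379) (0, 9.2904)]  |A|=58.2129
10. ⊥bis P6·P9 via (12.64,8.505): [(4.4749, 9.6846) (14.714, 17.4132) (14.645, 17.5905) (0, 14.9379) (0, 9.2904)]  |A|=58.2129
11. canonical 5-gon: [(4.4749, 9.6846) (14.714, 17.4132) (14.645, 17.5905) (0, 14.9379) (0, 9.2904)]
12. shoelace: 58.2129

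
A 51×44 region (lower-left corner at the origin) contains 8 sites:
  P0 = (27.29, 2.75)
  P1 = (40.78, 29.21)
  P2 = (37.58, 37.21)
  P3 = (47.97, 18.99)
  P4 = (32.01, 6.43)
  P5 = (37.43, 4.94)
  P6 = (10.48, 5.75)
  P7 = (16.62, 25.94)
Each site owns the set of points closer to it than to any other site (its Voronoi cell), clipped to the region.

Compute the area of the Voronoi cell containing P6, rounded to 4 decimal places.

1. box [0,51]×[0,44]: [(0, 0) (51, 0) (51, 44) (0, 44)]
2. ⊥bis P6·P0 via (18.885,4.25): [(0, 0) (18.1265, 0) (25.979, 44) (0, 44)]  |A|=970.3213
3. ⊥bis P6·P1 via (25.63,17.48): [(0, 0) (18.1265, 0) (22.0673, 22.0814) (5.0967, 44) (0, 44)]  |A|=741.4665
4. ⊥bis P6·P2 via (24.03,21.48): [(0, 42.1797) (0, 0) (18.1265, 0) (22.0673, 22.0814) (19.535, 25.352)]  |A|=676.1653
5. ⊥bis P6·P3 via (29.225,12.37): [(0, 42.1797) (0, 0) (18.1265, 0) (22.0673, 22.0814) (19.535, 25.352)]  |A|=676.1653
6. ⊥bis P6·P4 via (21.245,6.09): [(0, 42.1797) (0, 0) (18.1265, 0) (20.9395, 15.7621) (20.6835, 23.8687) (19.535, 25.352)]  |A|=670.7851
7. ⊥bis P6·P5 via (23.955,5.345): [(0, 42.1797) (0, 0) (18.1265, 0) (20.9395, 15.7621) (20.6835, 23.8687) (19.535, 25.352)]  |A|=670.7851
8. ⊥bis P6·P7 via (13.55,15.845): [(0, 19.9657) (0, 0) (18.1265, 0) (20.5731, 13.7092)]  |A|=329.6285
9. canonical 4-gon: [(0, 19.9657) (0, 0) (18.1265, 0) (20.5731, 13.7092)]
10. shoelace: 329.6285

Area of P6's cell: 329.6285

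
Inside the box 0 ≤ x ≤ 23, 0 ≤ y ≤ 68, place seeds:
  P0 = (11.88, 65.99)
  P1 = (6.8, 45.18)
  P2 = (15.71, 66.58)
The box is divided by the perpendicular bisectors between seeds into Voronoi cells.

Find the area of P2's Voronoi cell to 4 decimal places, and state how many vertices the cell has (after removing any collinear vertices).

1. box [0,23]×[0,68]: [(0, 0) (23, 0) (23, 68) (0, 68)]
2. ⊥bis P2·P0 via (13.795,66.285): [(23, 6.5305) (23, 68) (13.5308, 68)]  |A|=291.0332
3. ⊥bis P2·P1 via (11.255,55.88): [(15.6818, 54.0369) (23, 50.9899) (23, 68) (13.5308, 68)]  |A|=128.3514
4. canonical 4-gon: [(15.6818, 54.0369) (23, 50.9899) (23, 68) (13.5308, 68)]
5. shoelace: 128.3514

Area of P2's cell: 128.3514 (4 vertices)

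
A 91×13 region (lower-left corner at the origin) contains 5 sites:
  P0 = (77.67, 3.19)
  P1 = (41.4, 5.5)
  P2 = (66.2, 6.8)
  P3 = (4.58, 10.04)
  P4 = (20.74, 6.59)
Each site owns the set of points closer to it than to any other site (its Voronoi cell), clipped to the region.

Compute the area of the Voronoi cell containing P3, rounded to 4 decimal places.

1. box [0,91]×[0,13]: [(0, 0) (91, 0) (91, 13) (0, 13)]
2. ⊥bis P3·P0 via (41.125,6.615): [(0, 0) (40.505, 0) (41.7234, 13) (0, 13)]  |A|=534.4849
3. ⊥bis P3·P1 via (22.99,7.77): [(0, 0) (22.0319, 0) (23.6349, 13) (0, 13)]  |A|=296.8343
4. ⊥bis P3·P2 via (35.39,8.42): [(0, 0) (22.0319, 0) (23.6349, 13) (0, 13)]  |A|=296.8343
5. ⊥bis P3·P4 via (12.66,8.315): [(0, 0) (10.8848, 0) (13.6602, 13) (0, 13)]  |A|=159.5427
6. canonical 4-gon: [(0, 0) (10.8848, 0) (13.6602, 13) (0, 13)]
7. shoelace: 159.5427

Area of P3's cell: 159.5427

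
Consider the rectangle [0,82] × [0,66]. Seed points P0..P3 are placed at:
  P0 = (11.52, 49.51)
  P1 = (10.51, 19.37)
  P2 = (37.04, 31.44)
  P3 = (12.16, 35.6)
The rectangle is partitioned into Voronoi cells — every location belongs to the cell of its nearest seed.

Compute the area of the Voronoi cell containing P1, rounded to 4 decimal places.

Area of P1's cell: 798.7796

1. box [0,82]×[0,66]: [(0, 0) (82, 0) (82, 66) (0, 66)]
2. ⊥bis P1·P0 via (11.015,34.44): [(0, 34.8091) (0, 0) (82, 0) (82, 32.0613)]  |A|=2741.6859
3. ⊥bis P1·P2 via (23.775,25.405): [(19.7984, 34.1457) (0, 34.8091) (0, 0) (35.3332, 0)]  |A|=947.8194
4. ⊥bis P1·P3 via (11.335,27.485): [(23.3861, 26.2598) (0, 28.6374) (0, 0) (35.3332, 0)]  |A|=798.7796
5. canonical 4-gon: [(23.3861, 26.2598) (0, 28.6374) (0, 0) (35.3332, 0)]
6. shoelace: 798.7796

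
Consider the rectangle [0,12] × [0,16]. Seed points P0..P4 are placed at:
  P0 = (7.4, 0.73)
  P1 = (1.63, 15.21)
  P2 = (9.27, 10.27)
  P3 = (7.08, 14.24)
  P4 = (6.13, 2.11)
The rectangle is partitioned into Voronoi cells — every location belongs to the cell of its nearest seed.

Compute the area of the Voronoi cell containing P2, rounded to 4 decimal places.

Area of P2's cell: 50.5139

1. box [0,12]×[0,16]: [(0, 0) (12, 0) (12, 16) (0, 16)]
2. ⊥bis P2·P0 via (8.335,5.5): [(0, 7.1338) (12, 4.7816) (12, 16) (0, 16)]  |A|=120.5076
3. ⊥bis P2·P1 via (5.45,12.74): [(1.6198, 6.8163) (12, 4.7816) (12, 16) (7.5579, 16)]  |A|=78.6223
4. ⊥bis P2·P3 via (8.175,12.255): [(3.4516, 9.6494) (1.6198, 6.8163) (12, 4.7816) (12, 14.365)]  |A|=57.5291
5. ⊥bis P2·P4 via (7.7,6.19): [(3.4516, 9.6494) (2.5069, 8.1883) (10.6956, 5.0373) (12, 4.7816) (12, 14.365)]  |A|=50.5139
6. canonical 5-gon: [(3.4516, 9.6494) (2.5069, 8.1883) (10.6956, 5.0373) (12, 4.7816) (12, 14.365)]
7. shoelace: 50.5139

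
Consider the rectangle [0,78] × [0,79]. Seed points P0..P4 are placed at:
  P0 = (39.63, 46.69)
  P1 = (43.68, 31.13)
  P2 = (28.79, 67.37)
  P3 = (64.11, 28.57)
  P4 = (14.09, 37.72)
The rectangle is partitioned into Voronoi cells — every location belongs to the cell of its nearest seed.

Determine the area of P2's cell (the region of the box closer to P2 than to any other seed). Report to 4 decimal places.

Area of P2's cell: 1234.5677

1. box [0,78]×[0,79]: [(0, 0) (78, 0) (78, 79) (0, 79)]
2. ⊥bis P2·P0 via (34.21,57.03): [(0, 39.0979) (76.1232, 79) (0, 79)]  |A|=1518.7398
3. ⊥bis P2·P1 via (36.235,49.25): [(0, 39.0979) (76.1232, 79) (0, 79)]  |A|=1518.7398
4. ⊥bis P2·P3 via (46.45,47.97): [(0, 39.0979) (76.1232, 79) (0, 79)]  |A|=1518.7398
5. ⊥bis P2·P4 via (21.44,52.545): [(0, 63.1746) (23.6055, 51.4714) (76.1232, 79) (0, 79)]  |A|=1234.5677
6. canonical 4-gon: [(0, 63.1746) (23.6055, 51.4714) (76.1232, 79) (0, 79)]
7. shoelace: 1234.5677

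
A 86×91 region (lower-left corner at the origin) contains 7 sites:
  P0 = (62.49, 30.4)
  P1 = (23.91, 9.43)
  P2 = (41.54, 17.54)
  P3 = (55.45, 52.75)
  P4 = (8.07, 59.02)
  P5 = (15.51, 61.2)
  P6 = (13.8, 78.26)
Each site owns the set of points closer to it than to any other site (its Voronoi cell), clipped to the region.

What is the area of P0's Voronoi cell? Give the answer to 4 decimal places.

Area of P0's cell: 1405.1405

1. box [0,86]×[0,91]: [(0, 0) (86, 0) (86, 91) (0, 91)]
2. ⊥bis P0·P1 via (43.2,19.915): [(54.0247, 0) (86, 0) (86, 91) (4.562, 91)]  |A|=5160.3025
3. ⊥bis P0·P2 via (52.015,23.97): [(66.7288, 0) (86, 0) (86, 91) (10.8691, 91)]  |A|=4295.2936
4. ⊥bis P0·P3 via (58.97,41.575): [(44.0861, 36.8868) (66.7288, 0) (86, 0) (86, 50.0891)]  |A|=1405.1405
5. ⊥bis P0·P4 via (35.28,44.71): [(44.0861, 36.8868) (66.7288, 0) (86, 0) (86, 50.0891)]  |A|=1405.1405
6. ⊥bis P0·P5 via (39,45.8): [(44.0861, 36.8868) (66.7288, 0) (86, 0) (86, 50.0891)]  |A|=1405.1405
7. ⊥bis P0·P6 via (38.145,54.33): [(44.0861, 36.8868) (66.7288, 0) (86, 0) (86, 50.0891)]  |A|=1405.1405
8. canonical 4-gon: [(44.0861, 36.8868) (66.7288, 0) (86, 0) (86, 50.0891)]
9. shoelace: 1405.1405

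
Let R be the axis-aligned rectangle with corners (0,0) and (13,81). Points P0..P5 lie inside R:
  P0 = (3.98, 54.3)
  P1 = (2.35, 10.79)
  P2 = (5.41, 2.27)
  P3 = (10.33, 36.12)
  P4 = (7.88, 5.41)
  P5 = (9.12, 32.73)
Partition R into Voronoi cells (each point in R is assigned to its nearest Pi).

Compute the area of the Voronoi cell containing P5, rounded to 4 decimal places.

1. box [0,13]×[0,81]: [(0, 0) (13, 0) (13, 81) (0, 81)]
2. ⊥bis P5·P0 via (6.55,43.515): [(0, 41.9542) (0, 0) (13, 0) (13, 45.052)]  |A|=565.5401
3. ⊥bis P5·P1 via (5.735,21.76): [(0, 41.9542) (0, 23.5296) (13, 19.5182) (13, 45.052)]  |A|=285.7288
4. ⊥bis P5·P2 via (7.265,17.5): [(0, 41.9542) (0, 23.5296) (13, 19.5182) (13, 45.052)]  |A|=285.7288
5. ⊥bis P5·P3 via (9.725,34.425): [(0, 37.8962) (0, 23.5296) (13, 19.5182) (13, 33.256)]  |A|=182.6781
6. ⊥bis P5·P4 via (8.5,19.07): [(0, 37.8962) (0, 23.5296) (13, 19.5182) (13, 33.256)]  |A|=182.6781
7. canonical 4-gon: [(0, 37.8962) (0, 23.5296) (13, 19.5182) (13, 33.256)]
8. shoelace: 182.6781

Area of P5's cell: 182.6781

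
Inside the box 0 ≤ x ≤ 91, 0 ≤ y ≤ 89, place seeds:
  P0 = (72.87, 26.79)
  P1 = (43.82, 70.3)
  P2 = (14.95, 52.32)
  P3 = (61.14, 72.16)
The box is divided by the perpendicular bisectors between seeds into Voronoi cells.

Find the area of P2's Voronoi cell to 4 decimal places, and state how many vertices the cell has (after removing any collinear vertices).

Area of P2's cell: 2753.1503 (5 vertices)

1. box [0,91]×[0,89]: [(0, 0) (91, 0) (91, 89) (0, 89)]
2. ⊥bis P2·P0 via (43.91,39.555): [(0, 0) (26.4749, 0) (65.7044, 89) (0, 89)]  |A|=4101.9797
3. ⊥bis P2·P1 via (29.385,61.31): [(0, 0) (26.4749, 0) (43.5054, 38.6372) (12.1399, 89) (0, 89)]  |A|=2753.1503
4. ⊥bis P2·P3 via (38.045,62.24): [(0, 0) (26.4749, 0) (43.5054, 38.6372) (12.1399, 89) (0, 89)]  |A|=2753.1503
5. canonical 5-gon: [(0, 0) (26.4749, 0) (43.5054, 38.6372) (12.1399, 89) (0, 89)]
6. shoelace: 2753.1503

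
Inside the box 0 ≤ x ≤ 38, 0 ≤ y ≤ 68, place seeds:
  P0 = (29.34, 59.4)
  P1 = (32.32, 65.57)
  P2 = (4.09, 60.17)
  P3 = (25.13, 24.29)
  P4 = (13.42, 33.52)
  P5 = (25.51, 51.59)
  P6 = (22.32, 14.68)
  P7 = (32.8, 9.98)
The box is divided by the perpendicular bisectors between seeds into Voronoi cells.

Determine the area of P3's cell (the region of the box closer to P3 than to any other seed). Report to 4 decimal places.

Area of P3's cell: 333.4702

1. box [0,38]×[0,68]: [(0, 0) (38, 0) (38, 68) (0, 68)]
2. ⊥bis P3·P0 via (27.235,41.845): [(0, 45.1107) (0, 0) (38, 0) (38, 40.5542)]  |A|=1627.6331
3. ⊥bis P3·P1 via (28.725,44.93): [(0, 45.1107) (0, 0) (38, 0) (38, 40.5542)]  |A|=1627.6331
4. ⊥bis P3·P2 via (14.61,42.23): [(16.2082, 43.1672) (0, 33.6627) (0, 0) (38, 0) (38, 40.5542)]  |A|=1534.857
5. ⊥bis P3·P4 via (19.275,28.905): [(29.2811, 41.5997) (0, 4.451) (0, 0) (38, 0) (38, 40.5542)]  |A|=1032.3524
6. ⊥bis P3·P5 via (25.32,37.94): [(26.3848, 37.9252) (0, 4.451) (0, 0) (38, 0) (38, 37.7635)]  |A|=998.6126
7. ⊥bis P3·P6 via (23.725,19.485): [(26.3848, 37.9252) (14.0743, 22.3069) (38, 15.3109) (38, 37.7635)]  |A|=360.2964
8. ⊥bis P3·P7 via (28.965,17.135): [(26.3848, 37.9252) (14.0743, 22.3069) (29.9522, 17.6641) (38, 21.9777) (38, 37.7635)]  |A|=333.4702
9. canonical 5-gon: [(26.3848, 37.9252) (14.0743, 22.3069) (29.9522, 17.6641) (38, 21.9777) (38, 37.7635)]
10. shoelace: 333.4702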